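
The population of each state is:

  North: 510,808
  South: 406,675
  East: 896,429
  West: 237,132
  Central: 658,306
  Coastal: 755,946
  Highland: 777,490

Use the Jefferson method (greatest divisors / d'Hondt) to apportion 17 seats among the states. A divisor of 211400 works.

With modified divisor 211400: modified quotas North 2.416, South 1.924, East 4.240, West 1.122, Central 3.114, Coastal 3.576, Highland 3.678.
Rounding down: North 2, South 1, East 4, West 1, Central 3, Coastal 3, Highland 3 (total 17).

North=2, South=1, East=4, West=1, Central=3, Coastal=3, Highland=3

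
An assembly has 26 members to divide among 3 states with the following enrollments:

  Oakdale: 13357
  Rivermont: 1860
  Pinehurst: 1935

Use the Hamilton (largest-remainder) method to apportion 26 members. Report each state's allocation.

Oakdale 20, Rivermont 3, Pinehurst 3

Total 17152; standard divisor 17152/26 ≈ 659.692.
Standard quotas: Oakdale 20.2473, Rivermont 2.8195, Pinehurst 2.9332.
Lower quotas: Oakdale 20, Rivermont 2, Pinehurst 2 (sum 24, leaving 2 seats).
Remainders in descending order: Pinehurst 0.9332, Rivermont 0.8195, Oakdale 0.2473.
The surplus seats go to Pinehurst, Rivermont.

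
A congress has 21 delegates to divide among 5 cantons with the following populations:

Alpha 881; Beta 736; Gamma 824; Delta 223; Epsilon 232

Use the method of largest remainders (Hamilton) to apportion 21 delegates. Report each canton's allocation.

Alpha 6, Beta 5, Gamma 6, Delta 2, Epsilon 2

The standard divisor is 2896/21 ≈ 137.905.
Standard quotas: Alpha 6.388, Beta 5.337, Gamma 5.975, Delta 1.617, Epsilon 1.682.
Lower quotas: Alpha 6, Beta 5, Gamma 5, Delta 1, Epsilon 1 (sum 18, leaving 3 seats).
Remainders in descending order: Gamma 0.975, Epsilon 0.682, Delta 0.617, Alpha 0.388, Beta 0.337.
The surplus seats go to Gamma, Epsilon, Delta.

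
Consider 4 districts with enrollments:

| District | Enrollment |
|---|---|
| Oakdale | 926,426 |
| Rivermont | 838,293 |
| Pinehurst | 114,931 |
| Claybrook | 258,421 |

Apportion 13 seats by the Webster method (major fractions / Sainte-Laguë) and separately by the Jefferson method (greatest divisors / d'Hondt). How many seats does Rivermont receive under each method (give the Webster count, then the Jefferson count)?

5 and 6

Webster: Oakdale 5, Rivermont 5, Pinehurst 1, Claybrook 2.
Jefferson: Oakdale 6, Rivermont 6, Pinehurst 0, Claybrook 1.
Rivermont gets 5 under Webster and 6 under Jefferson.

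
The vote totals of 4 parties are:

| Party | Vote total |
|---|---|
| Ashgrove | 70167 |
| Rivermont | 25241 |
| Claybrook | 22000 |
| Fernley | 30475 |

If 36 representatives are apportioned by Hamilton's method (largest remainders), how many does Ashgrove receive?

17

Total 147883; standard divisor 147883/36 ≈ 4107.861.
Standard quotas: Ashgrove 17.0812, Rivermont 6.1446, Claybrook 5.3556, Fernley 7.4187.
Lower quotas: Ashgrove 17, Rivermont 6, Claybrook 5, Fernley 7 (sum 35, leaving 1 seat).
Remainders in descending order: Fernley 0.4187, Claybrook 0.3556, Rivermont 0.1446, Ashgrove 0.0812.
The surplus seat goes to Fernley.
Ashgrove receives 17.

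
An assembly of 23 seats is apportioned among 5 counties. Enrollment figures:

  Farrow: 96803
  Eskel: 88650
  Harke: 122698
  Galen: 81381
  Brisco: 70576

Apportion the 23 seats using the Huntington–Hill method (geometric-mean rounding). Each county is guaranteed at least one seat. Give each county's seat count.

Farrow 5, Eskel 4, Harke 6, Galen 4, Brisco 4

With divisor 20098: modified quotas Farrow 4.817, Eskel 4.411, Harke 6.105, Galen 4.049, Brisco 3.512.
Geometric-mean thresholds: Farrow √(4·5)=4.472, Eskel √(4·5)=4.472, Harke √(6·7)=6.481, Galen √(4·5)=4.472, Brisco √(3·4)=3.464.
Each quota rounded against its threshold gives Farrow 5, Eskel 4, Harke 6, Galen 4, Brisco 4 (total 23).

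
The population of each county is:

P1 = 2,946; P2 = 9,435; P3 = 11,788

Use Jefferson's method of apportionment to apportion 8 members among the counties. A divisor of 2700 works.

P1: 1, P2: 3, P3: 4

With modified divisor 2700: modified quotas P1 1.091, P2 3.494, P3 4.366.
Rounding down: P1 1, P2 3, P3 4 (total 8).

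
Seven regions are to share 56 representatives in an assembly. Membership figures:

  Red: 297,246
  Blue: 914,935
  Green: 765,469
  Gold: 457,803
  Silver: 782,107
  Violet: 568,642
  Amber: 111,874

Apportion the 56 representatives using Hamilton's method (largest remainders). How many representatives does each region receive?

Red: 4, Blue: 13, Green: 11, Gold: 7, Silver: 11, Violet: 8, Amber: 2

The standard divisor is 3898076/56 ≈ 69608.5.
Standard quotas: Red 4.2703, Blue 13.1440, Green 10.9968, Gold 6.5768, Silver 11.2358, Violet 8.1691, Amber 1.6072.
Lower quotas: Red 4, Blue 13, Green 10, Gold 6, Silver 11, Violet 8, Amber 1 (sum 53, leaving 3 seats).
Remainders in descending order: Green 0.9968, Amber 0.6072, Gold 0.5768, Red 0.2703, Silver 0.2358, Violet 0.1691, Blue 0.1440.
Largest remainders: Green, Amber, Gold receive the extra seats.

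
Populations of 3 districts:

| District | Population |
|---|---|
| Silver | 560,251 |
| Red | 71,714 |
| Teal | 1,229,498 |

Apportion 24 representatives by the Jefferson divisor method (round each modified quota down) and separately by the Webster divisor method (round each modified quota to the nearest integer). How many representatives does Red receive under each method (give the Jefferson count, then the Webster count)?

Jefferson: Silver 7, Red 0, Teal 17.
Webster: Silver 7, Red 1, Teal 16.
Red gets 0 under Jefferson and 1 under Webster.

0 and 1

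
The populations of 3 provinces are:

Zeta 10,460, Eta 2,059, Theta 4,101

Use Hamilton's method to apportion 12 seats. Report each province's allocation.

Zeta: 8, Eta: 1, Theta: 3

The standard divisor is 16620/12 = 1385.
Standard quotas: Zeta 7.5523, Eta 1.4866, Theta 2.9610.
Lower quotas: Zeta 7, Eta 1, Theta 2 (sum 10, leaving 2 seats).
Remainders in descending order: Theta 0.9610, Zeta 0.5523, Eta 0.4866.
The surplus seats go to Theta, Zeta.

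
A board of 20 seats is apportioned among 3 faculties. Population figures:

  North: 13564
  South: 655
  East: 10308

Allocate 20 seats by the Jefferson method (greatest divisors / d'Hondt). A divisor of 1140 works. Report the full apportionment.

With modified divisor 1140: modified quotas North 11.898, South 0.575, East 9.042.
Rounding down: North 11, South 0, East 9 (total 20).

North=11, South=0, East=9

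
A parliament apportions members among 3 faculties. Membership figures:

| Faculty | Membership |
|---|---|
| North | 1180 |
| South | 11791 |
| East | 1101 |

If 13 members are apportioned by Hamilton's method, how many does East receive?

1

The standard divisor is 14072/13 ≈ 1082.462.
Standard quotas: North 1.0901, South 10.8928, East 1.0171.
Lower quotas: North 1, South 10, East 1 (sum 12, leaving 1 seat).
Remainders in descending order: South 0.8928, North 0.0901, East 0.0171.
Largest remainder: South receives the extra seat.
East receives 1.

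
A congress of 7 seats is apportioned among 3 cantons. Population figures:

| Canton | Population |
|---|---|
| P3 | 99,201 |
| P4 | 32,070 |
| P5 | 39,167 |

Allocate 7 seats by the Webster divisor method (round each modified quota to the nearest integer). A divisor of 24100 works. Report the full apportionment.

With modified divisor 24100: modified quotas P3 4.116, P4 1.331, P5 1.625.
Rounding to the nearest integer: P3 4, P4 1, P5 2 (total 7).

P3 4, P4 1, P5 2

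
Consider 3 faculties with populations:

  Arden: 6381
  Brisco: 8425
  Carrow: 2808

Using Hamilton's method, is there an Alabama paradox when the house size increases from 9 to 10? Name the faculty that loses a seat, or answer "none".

At 9 seats: Arden 3, Brisco 4, Carrow 2.
At 10 seats: Arden 4, Brisco 5, Carrow 1.
Carrow drops from 2 to 1.

Carrow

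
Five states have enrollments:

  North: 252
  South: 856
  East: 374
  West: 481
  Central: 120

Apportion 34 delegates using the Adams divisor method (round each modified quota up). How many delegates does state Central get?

Standard divisor 2083/34 ≈ 61.265; standard quotas: North 4.113, South 13.972, East 6.105, West 7.851, Central 1.959.
Rounding up gives 5, 14, 7, 8, 2 = 36 seats, so the divisor must be adjusted.
With modified divisor 64: modified quotas North 3.938, South 13.375, East 5.844, West 7.516, Central 1.875.
Rounding up: North 4, South 14, East 6, West 8, Central 2 (total 34).
Central receives 2.

2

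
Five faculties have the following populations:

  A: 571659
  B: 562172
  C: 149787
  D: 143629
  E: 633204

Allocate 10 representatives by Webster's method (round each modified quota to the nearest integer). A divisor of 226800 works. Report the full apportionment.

A=3, B=2, C=1, D=1, E=3

With modified divisor 226800: modified quotas A 2.521, B 2.479, C 0.660, D 0.633, E 2.792.
Rounding to the nearest integer: A 3, B 2, C 1, D 1, E 3 (total 10).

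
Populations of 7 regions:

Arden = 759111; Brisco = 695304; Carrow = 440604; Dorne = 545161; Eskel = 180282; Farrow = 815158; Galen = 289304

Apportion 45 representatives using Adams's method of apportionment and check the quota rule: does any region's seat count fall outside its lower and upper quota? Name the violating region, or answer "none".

none

Standard quotas: Arden 9.171, Brisco 8.400, Carrow 5.323, Dorne 6.586, Eskel 2.178, Farrow 9.848, Galen 3.495.
Adams allocation: Arden 9, Brisco 8, Carrow 5, Dorne 7, Eskel 2, Farrow 10, Galen 4.
Every allocation lies between the lower and upper quota.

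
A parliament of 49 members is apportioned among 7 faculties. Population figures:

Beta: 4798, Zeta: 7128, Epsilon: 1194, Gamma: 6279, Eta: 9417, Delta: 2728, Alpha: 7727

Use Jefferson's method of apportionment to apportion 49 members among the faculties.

Beta 6, Zeta 9, Epsilon 1, Gamma 8, Eta 12, Delta 3, Alpha 10

Standard divisor 39271/49 ≈ 801.449; standard quotas: Beta 5.987, Zeta 8.894, Epsilon 1.490, Gamma 7.835, Eta 11.750, Delta 3.404, Alpha 9.641.
Rounding down gives 5, 8, 1, 7, 11, 3, 9 = 44 seats, so the divisor must be adjusted.
With modified divisor 750: modified quotas Beta 6.397, Zeta 9.504, Epsilon 1.592, Gamma 8.372, Eta 12.556, Delta 3.637, Alpha 10.303.
Rounding down: Beta 6, Zeta 9, Epsilon 1, Gamma 8, Eta 12, Delta 3, Alpha 10 (total 49).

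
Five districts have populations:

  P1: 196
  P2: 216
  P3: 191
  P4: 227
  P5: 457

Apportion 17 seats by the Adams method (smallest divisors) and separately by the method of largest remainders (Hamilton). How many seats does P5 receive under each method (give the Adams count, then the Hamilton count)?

5 and 6

Adams: P1 3, P2 3, P3 3, P4 3, P5 5.
Hamilton: P1 3, P2 3, P3 2, P4 3, P5 6.
P5 gets 5 under Adams and 6 under Hamilton.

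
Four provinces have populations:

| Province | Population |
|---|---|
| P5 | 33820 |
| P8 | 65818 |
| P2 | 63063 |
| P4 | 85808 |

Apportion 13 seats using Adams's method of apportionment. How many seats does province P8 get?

4

Standard divisor 248509/13 ≈ 19116.077; standard quotas: P5 1.769, P8 3.443, P2 3.299, P4 4.489.
Rounding up gives 2, 4, 4, 5 = 15 seats, so the divisor must be adjusted.
With modified divisor 21700: modified quotas P5 1.559, P8 3.033, P2 2.906, P4 3.954.
Rounding up: P5 2, P8 4, P2 3, P4 4 (total 13).
P8 receives 4.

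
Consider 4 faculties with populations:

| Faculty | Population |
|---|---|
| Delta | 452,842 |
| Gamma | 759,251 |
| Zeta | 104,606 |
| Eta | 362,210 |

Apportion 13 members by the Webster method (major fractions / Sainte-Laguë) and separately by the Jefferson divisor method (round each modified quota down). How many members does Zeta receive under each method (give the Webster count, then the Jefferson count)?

Webster: Delta 3, Gamma 6, Zeta 1, Eta 3.
Jefferson: Delta 4, Gamma 6, Zeta 0, Eta 3.
Zeta gets 1 under Webster and 0 under Jefferson.

1 and 0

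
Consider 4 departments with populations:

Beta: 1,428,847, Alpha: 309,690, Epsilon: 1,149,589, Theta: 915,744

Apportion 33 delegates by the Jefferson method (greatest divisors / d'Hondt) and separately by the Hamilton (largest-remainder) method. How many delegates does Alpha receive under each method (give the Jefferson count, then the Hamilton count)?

2 and 3

Jefferson: Beta 13, Alpha 2, Epsilon 10, Theta 8.
Hamilton: Beta 12, Alpha 3, Epsilon 10, Theta 8.
Alpha gets 2 under Jefferson and 3 under Hamilton.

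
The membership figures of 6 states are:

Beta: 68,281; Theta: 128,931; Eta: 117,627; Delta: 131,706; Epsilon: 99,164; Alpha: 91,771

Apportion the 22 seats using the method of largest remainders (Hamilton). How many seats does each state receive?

Standard divisor: 637480 ÷ 22 ≈ 28976.364.
Standard quotas: Beta 2.3564, Theta 4.4495, Eta 4.0594, Delta 4.5453, Epsilon 3.4222, Alpha 3.1671.
Lower quotas: Beta 2, Theta 4, Eta 4, Delta 4, Epsilon 3, Alpha 3 (sum 20, leaving 2 seats).
Remainders in descending order: Delta 0.5453, Theta 0.4495, Epsilon 0.4222, Beta 0.3564, Alpha 0.1671, Eta 0.0594.
Largest remainders: Delta, Theta receive the extra seats.

Beta=2, Theta=5, Eta=4, Delta=5, Epsilon=3, Alpha=3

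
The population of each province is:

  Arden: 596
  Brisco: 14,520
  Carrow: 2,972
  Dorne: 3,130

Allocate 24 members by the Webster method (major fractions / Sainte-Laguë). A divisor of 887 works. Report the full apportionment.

Arden=1, Brisco=16, Carrow=3, Dorne=4

With modified divisor 887: modified quotas Arden 0.672, Brisco 16.370, Carrow 3.351, Dorne 3.529.
Rounding to the nearest integer: Arden 1, Brisco 16, Carrow 3, Dorne 4 (total 24).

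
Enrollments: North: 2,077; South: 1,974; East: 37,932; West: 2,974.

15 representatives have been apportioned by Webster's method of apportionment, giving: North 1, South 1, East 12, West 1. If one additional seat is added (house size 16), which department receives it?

Priority for the next seat is population ÷ (current seats + 0.5).
Priorities: North 1384.667, South 1316.000, East 3034.560, West 1982.667.
Highest priority: East.

East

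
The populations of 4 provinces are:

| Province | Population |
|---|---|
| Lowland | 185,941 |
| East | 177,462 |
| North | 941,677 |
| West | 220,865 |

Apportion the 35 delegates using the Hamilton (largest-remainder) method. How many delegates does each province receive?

Lowland=4, East=4, North=22, West=5

Standard divisor: 1525945 ÷ 35 ≈ 43598.429.
Standard quotas: Lowland 4.2649, East 4.0704, North 21.5989, West 5.0659.
Lower quotas: Lowland 4, East 4, North 21, West 5 (sum 34, leaving 1 seat).
Remainders in descending order: North 0.5989, Lowland 0.2649, East 0.0704, West 0.0659.
Largest remainder: North receives the extra seat.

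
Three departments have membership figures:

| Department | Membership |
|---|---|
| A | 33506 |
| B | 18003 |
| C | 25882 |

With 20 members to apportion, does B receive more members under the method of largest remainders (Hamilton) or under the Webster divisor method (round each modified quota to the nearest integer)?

Hamilton: A 9, B 4, C 7.
Webster: A 8, B 5, C 7.
B gets 4 under Hamilton and 5 under Webster.

Webster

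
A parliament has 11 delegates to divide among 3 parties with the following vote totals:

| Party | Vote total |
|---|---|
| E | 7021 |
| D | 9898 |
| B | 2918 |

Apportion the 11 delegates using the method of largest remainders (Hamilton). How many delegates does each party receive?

E: 4, D: 5, B: 2

Standard divisor: 19837 ÷ 11 ≈ 1803.364.
Standard quotas: E 3.8933, D 5.4886, B 1.6181.
Lower quotas: E 3, D 5, B 1 (sum 9, leaving 2 seats).
Remainders in descending order: E 0.8933, B 0.6181, D 0.4886.
Largest remainders: E, B receive the extra seats.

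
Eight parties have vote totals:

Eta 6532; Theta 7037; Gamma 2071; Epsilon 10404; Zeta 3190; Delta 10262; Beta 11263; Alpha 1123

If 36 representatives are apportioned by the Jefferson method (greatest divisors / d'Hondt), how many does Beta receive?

Standard divisor 51882/36 ≈ 1441.167; standard quotas: Eta 4.532, Theta 4.883, Gamma 1.437, Epsilon 7.219, Zeta 2.213, Delta 7.121, Beta 7.815, Alpha 0.779.
Rounding down gives 4, 4, 1, 7, 2, 7, 7, 0 = 32 seats, so the divisor must be adjusted.
With modified divisor 1290: modified quotas Eta 5.064, Theta 5.455, Gamma 1.605, Epsilon 8.065, Zeta 2.473, Delta 7.955, Beta 8.731, Alpha 0.871.
Rounding down: Eta 5, Theta 5, Gamma 1, Epsilon 8, Zeta 2, Delta 7, Beta 8, Alpha 0 (total 36).
Beta receives 8.

8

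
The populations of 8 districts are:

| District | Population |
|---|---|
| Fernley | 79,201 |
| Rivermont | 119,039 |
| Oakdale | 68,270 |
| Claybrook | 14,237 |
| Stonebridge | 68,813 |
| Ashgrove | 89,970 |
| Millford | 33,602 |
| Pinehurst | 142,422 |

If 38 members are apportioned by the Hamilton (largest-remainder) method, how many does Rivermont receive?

7

Standard divisor: 615554 ÷ 38 ≈ 16198.789.
Standard quotas: Fernley 4.8893, Rivermont 7.3486, Oakdale 4.2145, Claybrook 0.8789, Stonebridge 4.2480, Ashgrove 5.5541, Millford 2.0744, Pinehurst 8.7921.
Lower quotas: Fernley 4, Rivermont 7, Oakdale 4, Claybrook 0, Stonebridge 4, Ashgrove 5, Millford 2, Pinehurst 8 (sum 34, leaving 4 seats).
Remainders in descending order: Fernley 0.8893, Claybrook 0.8789, Pinehurst 0.7921, Ashgrove 0.5541, Rivermont 0.3486, Stonebridge 0.2480, Oakdale 0.2145, Millford 0.0744.
Largest remainders: Fernley, Claybrook, Pinehurst, Ashgrove receive the extra seats.
Rivermont receives 7.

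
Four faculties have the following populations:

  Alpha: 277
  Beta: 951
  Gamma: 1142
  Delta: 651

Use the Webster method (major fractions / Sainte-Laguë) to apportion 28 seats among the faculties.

Standard divisor 3021/28 ≈ 107.893; standard quotas: Alpha 2.567, Beta 8.814, Gamma 10.585, Delta 6.034.
Rounding to the nearest integer gives 3, 9, 11, 6 = 29 seats, so the divisor must be adjusted.
With modified divisor 109.8: modified quotas Alpha 2.523, Beta 8.661, Gamma 10.401, Delta 5.929.
Rounding to the nearest integer: Alpha 3, Beta 9, Gamma 10, Delta 6 (total 28).

Alpha: 3, Beta: 9, Gamma: 10, Delta: 6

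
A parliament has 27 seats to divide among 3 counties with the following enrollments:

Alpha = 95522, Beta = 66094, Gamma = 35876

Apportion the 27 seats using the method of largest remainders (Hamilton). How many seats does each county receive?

Standard divisor: 197492 ÷ 27 ≈ 7314.519.
Standard quotas: Alpha 13.0592, Beta 9.0360, Gamma 4.9048.
Lower quotas: Alpha 13, Beta 9, Gamma 4 (sum 26, leaving 1 seat).
Remainders in descending order: Gamma 0.9048, Alpha 0.0592, Beta 0.0360.
Largest remainder: Gamma receives the extra seat.

Alpha 13; Beta 9; Gamma 5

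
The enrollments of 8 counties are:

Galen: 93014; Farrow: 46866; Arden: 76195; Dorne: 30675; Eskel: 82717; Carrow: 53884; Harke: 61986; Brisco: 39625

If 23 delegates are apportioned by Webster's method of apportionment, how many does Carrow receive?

Standard divisor 484962/23 ≈ 21085.304; standard quotas: Galen 4.411, Farrow 2.223, Arden 3.614, Dorne 1.455, Eskel 3.923, Carrow 2.556, Harke 2.940, Brisco 1.879.
Rounding to the nearest integer gives Galen 4, Farrow 2, Arden 4, Dorne 1, Eskel 4, Carrow 3, Harke 3, Brisco 2 — total 23, matching the house size, so no adjustment is needed.
Carrow receives 3.

3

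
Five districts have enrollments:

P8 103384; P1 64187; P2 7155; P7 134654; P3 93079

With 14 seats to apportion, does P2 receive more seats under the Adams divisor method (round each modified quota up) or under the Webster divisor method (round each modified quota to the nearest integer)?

Adams

Adams: P8 4, P1 2, P2 1, P7 4, P3 3.
Webster: P8 4, P1 2, P2 0, P7 5, P3 3.
P2 gets 1 under Adams and 0 under Webster.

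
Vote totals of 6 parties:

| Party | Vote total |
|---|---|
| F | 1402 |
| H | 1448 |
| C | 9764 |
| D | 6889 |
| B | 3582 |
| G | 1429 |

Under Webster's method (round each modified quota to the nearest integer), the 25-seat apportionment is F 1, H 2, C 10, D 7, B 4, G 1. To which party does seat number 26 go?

Priority for the next seat is population ÷ (current seats + 0.5).
Priorities: F 934.667, H 579.200, C 929.905, D 918.533, B 796.000, G 952.667.
Highest priority: G.

G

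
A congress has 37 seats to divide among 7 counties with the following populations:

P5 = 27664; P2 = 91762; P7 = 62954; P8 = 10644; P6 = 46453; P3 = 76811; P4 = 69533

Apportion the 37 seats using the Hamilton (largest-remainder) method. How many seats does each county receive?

The standard divisor is 385821/37 ≈ 10427.595.
Standard quotas: P5 2.6530, P2 8.7999, P7 6.0373, P8 1.0208, P6 4.4548, P3 7.3661, P4 6.6682.
Lower quotas: P5 2, P2 8, P7 6, P8 1, P6 4, P3 7, P4 6 (sum 34, leaving 3 seats).
Remainders in descending order: P2 0.7999, P4 0.6682, P5 0.6530, P6 0.4548, P3 0.3661, P7 0.0373, P8 0.0208.
Largest remainders: P2, P4, P5 receive the extra seats.

P5=3, P2=9, P7=6, P8=1, P6=4, P3=7, P4=7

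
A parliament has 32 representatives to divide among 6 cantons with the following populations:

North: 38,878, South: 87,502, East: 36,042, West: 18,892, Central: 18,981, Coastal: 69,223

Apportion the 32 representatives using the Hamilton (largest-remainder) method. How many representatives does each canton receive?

Total 269518; standard divisor 269518/32 ≈ 8422.438.
Standard quotas: North 4.6160, South 10.3892, East 4.2793, West 2.2431, Central 2.2536, Coastal 8.2189.
Lower quotas: North 4, South 10, East 4, West 2, Central 2, Coastal 8 (sum 30, leaving 2 seats).
Remainders in descending order: North 0.6160, South 0.3892, East 0.2793, Central 0.2536, West 0.2431, Coastal 0.2189.
The surplus seats go to North, South.

North: 5, South: 11, East: 4, West: 2, Central: 2, Coastal: 8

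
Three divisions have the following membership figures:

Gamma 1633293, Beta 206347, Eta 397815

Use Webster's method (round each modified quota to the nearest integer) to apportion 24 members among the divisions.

Gamma: 18, Beta: 2, Eta: 4

Standard divisor 2237455/24 ≈ 93227.292; standard quotas: Gamma 17.519, Beta 2.213, Eta 4.267.
Rounding to the nearest integer gives Gamma 18, Beta 2, Eta 4 — total 24, matching the house size, so no adjustment is needed.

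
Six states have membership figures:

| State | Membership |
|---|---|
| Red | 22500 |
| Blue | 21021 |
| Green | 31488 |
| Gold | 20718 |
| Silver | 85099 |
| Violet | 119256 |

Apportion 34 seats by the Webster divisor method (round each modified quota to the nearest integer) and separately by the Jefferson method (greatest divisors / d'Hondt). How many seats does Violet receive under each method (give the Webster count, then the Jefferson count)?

Webster: Red 3, Blue 2, Green 4, Gold 2, Silver 10, Violet 13.
Jefferson: Red 2, Blue 2, Green 3, Gold 2, Silver 10, Violet 15.
Violet gets 13 under Webster and 15 under Jefferson.

13 and 15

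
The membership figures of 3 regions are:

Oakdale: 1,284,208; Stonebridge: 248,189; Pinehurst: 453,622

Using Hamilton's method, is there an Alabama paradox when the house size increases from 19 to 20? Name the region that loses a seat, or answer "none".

At 19 seats: Oakdale 12, Stonebridge 3, Pinehurst 4.
At 20 seats: Oakdale 13, Stonebridge 2, Pinehurst 5.
Stonebridge drops from 3 to 2.

Stonebridge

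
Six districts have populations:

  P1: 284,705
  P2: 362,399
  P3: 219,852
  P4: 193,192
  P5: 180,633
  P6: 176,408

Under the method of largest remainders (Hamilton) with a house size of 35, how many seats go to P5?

5

Total 1417189; standard divisor 1417189/35 ≈ 40491.114.
Standard quotas: P1 7.0313, P2 8.9501, P3 5.4296, P4 4.7712, P5 4.4611, P6 4.3567.
Lower quotas: P1 7, P2 8, P3 5, P4 4, P5 4, P6 4 (sum 32, leaving 3 seats).
Remainders in descending order: P2 0.9501, P4 0.7712, P5 0.4611, P3 0.4296, P6 0.3567, P1 0.0313.
Largest remainders: P2, P4, P5 receive the extra seats.
P5 receives 5.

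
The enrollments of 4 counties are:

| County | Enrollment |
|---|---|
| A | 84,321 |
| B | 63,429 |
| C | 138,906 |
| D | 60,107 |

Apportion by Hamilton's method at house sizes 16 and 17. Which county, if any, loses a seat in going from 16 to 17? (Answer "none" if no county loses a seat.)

none

At 16 seats: A 4, B 3, C 6, D 3.
At 17 seats: A 4, B 3, C 7, D 3.
No county's allocation decreased.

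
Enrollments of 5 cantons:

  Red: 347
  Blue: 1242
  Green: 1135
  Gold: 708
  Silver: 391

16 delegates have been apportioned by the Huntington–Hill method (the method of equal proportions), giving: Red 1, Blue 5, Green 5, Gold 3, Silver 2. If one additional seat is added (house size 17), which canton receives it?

Red

Priority for the next seat is population ÷ (√(s·(s+1))).
Priorities: Red 245.366, Blue 226.757, Green 207.222, Gold 204.382, Silver 159.625.
Highest priority: Red.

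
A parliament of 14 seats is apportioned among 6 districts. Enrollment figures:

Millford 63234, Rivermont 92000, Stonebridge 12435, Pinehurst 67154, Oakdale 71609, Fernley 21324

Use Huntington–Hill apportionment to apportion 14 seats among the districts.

Millford: 2, Rivermont: 4, Stonebridge: 1, Pinehurst: 3, Oakdale: 3, Fernley: 1

With divisor 26187: modified quotas Millford 2.415, Rivermont 3.513, Stonebridge 0.475, Pinehurst 2.564, Oakdale 2.735, Fernley 0.814.
Geometric-mean thresholds: Millford √(2·3)=2.449, Rivermont √(3·4)=3.464, Stonebridge (min 1), Pinehurst √(2·3)=2.449, Oakdale √(2·3)=2.449, Fernley (min 1).
Each quota rounded against its threshold gives Millford 2, Rivermont 4, Stonebridge 1, Pinehurst 3, Oakdale 3, Fernley 1 (total 14).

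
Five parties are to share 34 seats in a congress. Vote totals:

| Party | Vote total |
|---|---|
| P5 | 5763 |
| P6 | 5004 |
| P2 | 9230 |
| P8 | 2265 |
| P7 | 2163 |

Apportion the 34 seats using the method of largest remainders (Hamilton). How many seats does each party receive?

Standard divisor: 24425 ÷ 34 ≈ 718.382.
Standard quotas: P5 8.0222, P6 6.9656, P2 12.8483, P8 3.1529, P7 3.0109.
Lower quotas: P5 8, P6 6, P2 12, P8 3, P7 3 (sum 32, leaving 2 seats).
Remainders in descending order: P6 0.9656, P2 0.8483, P8 0.1529, P5 0.0222, P7 0.0109.
Largest remainders: P6, P2 receive the extra seats.

P5: 8, P6: 7, P2: 13, P8: 3, P7: 3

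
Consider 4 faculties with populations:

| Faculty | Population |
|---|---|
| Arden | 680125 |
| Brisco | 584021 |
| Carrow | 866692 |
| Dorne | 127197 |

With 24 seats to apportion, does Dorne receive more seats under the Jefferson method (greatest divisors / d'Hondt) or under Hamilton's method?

Hamilton

Jefferson: Arden 7, Brisco 6, Carrow 10, Dorne 1.
Hamilton: Arden 7, Brisco 6, Carrow 9, Dorne 2.
Dorne gets 1 under Jefferson and 2 under Hamilton.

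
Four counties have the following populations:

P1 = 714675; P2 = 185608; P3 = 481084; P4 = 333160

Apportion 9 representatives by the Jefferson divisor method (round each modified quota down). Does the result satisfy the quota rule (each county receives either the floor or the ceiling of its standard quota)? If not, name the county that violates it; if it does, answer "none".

none

Standard quotas: P1 3.752, P2 0.974, P3 2.525, P4 1.749.
Jefferson allocation: P1 4, P2 1, P3 2, P4 2.
Every allocation lies between the lower and upper quota.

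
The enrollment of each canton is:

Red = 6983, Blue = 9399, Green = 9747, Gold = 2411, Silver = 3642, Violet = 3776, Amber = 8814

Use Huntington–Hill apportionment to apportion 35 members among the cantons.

With divisor 1289: modified quotas Red 5.417, Blue 7.292, Green 7.562, Gold 1.870, Silver 2.825, Violet 2.929, Amber 6.838.
Geometric-mean thresholds: Red √(5·6)=5.477, Blue √(7·8)=7.483, Green √(7·8)=7.483, Gold √(1·2)=1.414, Silver √(2·3)=2.449, Violet √(2·3)=2.449, Amber √(6·7)=6.481.
Each quota rounded against its threshold gives Red 5, Blue 7, Green 8, Gold 2, Silver 3, Violet 3, Amber 7 (total 35).

Red: 5, Blue: 7, Green: 8, Gold: 2, Silver: 3, Violet: 3, Amber: 7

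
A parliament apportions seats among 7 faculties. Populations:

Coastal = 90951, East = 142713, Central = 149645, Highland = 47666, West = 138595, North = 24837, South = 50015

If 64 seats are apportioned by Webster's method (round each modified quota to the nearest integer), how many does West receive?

14

Standard divisor 644422/64 ≈ 10069.094; standard quotas: Coastal 9.033, East 14.173, Central 14.862, Highland 4.734, West 13.764, North 2.467, South 4.967.
Rounding to the nearest integer gives Coastal 9, East 14, Central 15, Highland 5, West 14, North 2, South 5 — total 64, matching the house size, so no adjustment is needed.
West receives 14.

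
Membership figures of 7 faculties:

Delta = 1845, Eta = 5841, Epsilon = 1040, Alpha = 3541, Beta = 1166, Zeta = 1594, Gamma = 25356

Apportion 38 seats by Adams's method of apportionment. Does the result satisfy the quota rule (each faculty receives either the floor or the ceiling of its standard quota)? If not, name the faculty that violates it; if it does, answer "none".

Standard quotas: Delta 1.736, Eta 5.496, Epsilon 0.979, Alpha 3.332, Beta 1.097, Zeta 1.500, Gamma 23.860.
Adams allocation: Delta 2, Eta 6, Epsilon 1, Alpha 4, Beta 1, Zeta 2, Gamma 22.
Gamma has quota 23.860 (lower 23, upper 24) but receives 22 — outside the quota interval.

Gamma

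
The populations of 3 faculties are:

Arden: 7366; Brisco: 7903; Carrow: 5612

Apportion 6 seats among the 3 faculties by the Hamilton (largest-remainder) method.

Total 20881; standard divisor 20881/6 ≈ 3480.167.
Standard quotas: Arden 2.1166, Brisco 2.2709, Carrow 1.6126.
Lower quotas: Arden 2, Brisco 2, Carrow 1 (sum 5, leaving 1 seat).
Remainders in descending order: Carrow 0.6126, Brisco 0.2709, Arden 0.1166.
The surplus seat goes to Carrow.

Arden 2; Brisco 2; Carrow 2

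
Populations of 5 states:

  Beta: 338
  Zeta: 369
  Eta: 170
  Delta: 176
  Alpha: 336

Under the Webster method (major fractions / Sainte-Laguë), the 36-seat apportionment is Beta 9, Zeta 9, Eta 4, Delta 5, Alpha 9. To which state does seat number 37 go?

Zeta

Priority for the next seat is population ÷ (current seats + 0.5).
Priorities: Beta 35.579, Zeta 38.842, Eta 37.778, Delta 32.000, Alpha 35.368.
Highest priority: Zeta.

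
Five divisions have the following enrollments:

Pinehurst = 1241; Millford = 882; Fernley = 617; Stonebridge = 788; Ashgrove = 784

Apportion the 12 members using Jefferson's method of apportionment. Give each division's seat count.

Pinehurst 4; Millford 2; Fernley 2; Stonebridge 2; Ashgrove 2

Standard divisor 4312/12 ≈ 359.333; standard quotas: Pinehurst 3.454, Millford 2.455, Fernley 1.717, Stonebridge 2.193, Ashgrove 2.182.
Rounding down gives 3, 2, 1, 2, 2 = 10 seats, so the divisor must be adjusted.
With modified divisor 300: modified quotas Pinehurst 4.137, Millford 2.940, Fernley 2.057, Stonebridge 2.627, Ashgrove 2.613.
Rounding down: Pinehurst 4, Millford 2, Fernley 2, Stonebridge 2, Ashgrove 2 (total 12).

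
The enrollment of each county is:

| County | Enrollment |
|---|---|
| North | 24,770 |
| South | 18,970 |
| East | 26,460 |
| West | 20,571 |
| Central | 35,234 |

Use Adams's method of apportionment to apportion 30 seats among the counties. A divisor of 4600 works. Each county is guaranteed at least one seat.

With modified divisor 4600: modified quotas North 5.385, South 4.124, East 5.752, West 4.472, Central 7.660.
Rounding up: North 6, South 5, East 6, West 5, Central 8 (total 30).

North 6, South 5, East 6, West 5, Central 8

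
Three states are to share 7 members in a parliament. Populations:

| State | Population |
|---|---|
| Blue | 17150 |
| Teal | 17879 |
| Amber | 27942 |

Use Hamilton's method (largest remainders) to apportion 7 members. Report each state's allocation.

Standard divisor: 62971 ÷ 7 ≈ 8995.857.
Standard quotas: Blue 1.9064, Teal 1.9875, Amber 3.1061.
Lower quotas: Blue 1, Teal 1, Amber 3 (sum 5, leaving 2 seats).
Remainders in descending order: Teal 0.9875, Blue 0.9064, Amber 0.1061.
The surplus seats go to Teal, Blue.

Blue: 2, Teal: 2, Amber: 3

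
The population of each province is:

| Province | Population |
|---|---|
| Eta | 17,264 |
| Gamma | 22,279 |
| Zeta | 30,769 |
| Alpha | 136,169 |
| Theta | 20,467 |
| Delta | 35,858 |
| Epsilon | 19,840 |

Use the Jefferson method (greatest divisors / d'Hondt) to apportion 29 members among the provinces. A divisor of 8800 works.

With modified divisor 8800: modified quotas Eta 1.962, Gamma 2.532, Zeta 3.496, Alpha 15.474, Theta 2.326, Delta 4.075, Epsilon 2.255.
Rounding down: Eta 1, Gamma 2, Zeta 3, Alpha 15, Theta 2, Delta 4, Epsilon 2 (total 29).

Eta 1, Gamma 2, Zeta 3, Alpha 15, Theta 2, Delta 4, Epsilon 2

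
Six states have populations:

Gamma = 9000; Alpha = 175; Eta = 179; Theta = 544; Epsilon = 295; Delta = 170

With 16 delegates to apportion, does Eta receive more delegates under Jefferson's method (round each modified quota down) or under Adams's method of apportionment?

Adams

Jefferson: Gamma 16, Alpha 0, Eta 0, Theta 0, Epsilon 0, Delta 0.
Adams: Gamma 11, Alpha 1, Eta 1, Theta 1, Epsilon 1, Delta 1.
Eta gets 0 under Jefferson and 1 under Adams.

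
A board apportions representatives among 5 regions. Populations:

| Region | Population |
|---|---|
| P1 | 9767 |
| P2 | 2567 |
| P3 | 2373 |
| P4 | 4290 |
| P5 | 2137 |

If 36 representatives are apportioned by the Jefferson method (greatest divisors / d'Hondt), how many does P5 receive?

Standard divisor 21134/36 ≈ 587.056; standard quotas: P1 16.637, P2 4.373, P3 4.042, P4 7.308, P5 3.640.
Rounding down gives 16, 4, 4, 7, 3 = 34 seats, so the divisor must be adjusted.
With modified divisor 540: modified quotas P1 18.087, P2 4.754, P3 4.394, P4 7.944, P5 3.957.
Rounding down: P1 18, P2 4, P3 4, P4 7, P5 3 (total 36).
P5 receives 3.

3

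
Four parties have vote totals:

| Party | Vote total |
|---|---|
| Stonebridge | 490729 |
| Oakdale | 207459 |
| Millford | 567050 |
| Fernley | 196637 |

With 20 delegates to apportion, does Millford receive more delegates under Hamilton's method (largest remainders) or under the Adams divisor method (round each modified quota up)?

Hamilton

Hamilton: Stonebridge 7, Oakdale 3, Millford 8, Fernley 2.
Adams: Stonebridge 7, Oakdale 3, Millford 7, Fernley 3.
Millford gets 8 under Hamilton and 7 under Adams.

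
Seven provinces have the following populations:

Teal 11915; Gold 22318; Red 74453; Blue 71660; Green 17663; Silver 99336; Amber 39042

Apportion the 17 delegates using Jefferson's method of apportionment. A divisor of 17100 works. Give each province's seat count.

With modified divisor 17100: modified quotas Teal 0.697, Gold 1.305, Red 4.354, Blue 4.191, Green 1.033, Silver 5.809, Amber 2.283.
Rounding down: Teal 0, Gold 1, Red 4, Blue 4, Green 1, Silver 5, Amber 2 (total 17).

Teal: 0; Gold: 1; Red: 4; Blue: 4; Green: 1; Silver: 5; Amber: 2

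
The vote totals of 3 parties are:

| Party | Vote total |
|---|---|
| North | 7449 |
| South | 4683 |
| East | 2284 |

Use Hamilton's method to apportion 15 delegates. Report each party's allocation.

North: 8, South: 5, East: 2

The standard divisor is 14416/15 ≈ 961.067.
Standard quotas: North 7.7508, South 4.8727, East 2.3765.
Lower quotas: North 7, South 4, East 2 (sum 13, leaving 2 seats).
Remainders in descending order: South 0.8727, North 0.7508, East 0.3765.
The surplus seats go to South, North.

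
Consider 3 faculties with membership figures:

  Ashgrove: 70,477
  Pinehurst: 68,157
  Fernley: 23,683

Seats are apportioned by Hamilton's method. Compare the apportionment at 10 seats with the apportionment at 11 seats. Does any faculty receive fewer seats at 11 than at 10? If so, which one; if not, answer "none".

At 10 seats: Ashgrove 4, Pinehurst 4, Fernley 2.
At 11 seats: Ashgrove 5, Pinehurst 5, Fernley 1.
Fernley drops from 2 to 1.

Fernley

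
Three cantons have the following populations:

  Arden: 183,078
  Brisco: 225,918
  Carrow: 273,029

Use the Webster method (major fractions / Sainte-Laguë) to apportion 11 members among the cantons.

Arden 3; Brisco 4; Carrow 4

Standard divisor 682025/11 ≈ 62002.273; standard quotas: Arden 2.953, Brisco 3.644, Carrow 4.404.
Rounding to the nearest integer gives Arden 3, Brisco 4, Carrow 4 — total 11, matching the house size, so no adjustment is needed.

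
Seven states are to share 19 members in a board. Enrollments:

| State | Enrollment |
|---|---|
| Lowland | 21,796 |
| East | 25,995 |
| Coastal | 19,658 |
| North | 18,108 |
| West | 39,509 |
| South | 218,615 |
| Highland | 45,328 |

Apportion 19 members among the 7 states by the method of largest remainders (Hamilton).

Lowland 1; East 1; Coastal 1; North 1; West 2; South 11; Highland 2

The standard divisor is 389009/19 ≈ 20474.158.
Standard quotas: Lowland 1.0646, East 1.2696, Coastal 0.9601, North 0.8844, West 1.9297, South 10.6776, Highland 2.2139.
Lower quotas: Lowland 1, East 1, Coastal 0, North 0, West 1, South 10, Highland 2 (sum 15, leaving 4 seats).
Remainders in descending order: Coastal 0.9601, West 0.9297, North 0.8844, South 0.6776, East 0.2696, Highland 0.2139, Lowland 0.0646.
Largest remainders: Coastal, West, North, South receive the extra seats.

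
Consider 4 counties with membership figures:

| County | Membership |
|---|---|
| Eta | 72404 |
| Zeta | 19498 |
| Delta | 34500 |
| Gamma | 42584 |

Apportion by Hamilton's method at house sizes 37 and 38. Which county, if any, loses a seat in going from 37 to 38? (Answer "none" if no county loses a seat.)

At 37 seats: Eta 16, Zeta 4, Delta 8, Gamma 9.
At 38 seats: Eta 16, Zeta 4, Delta 8, Gamma 10.
No county's allocation decreased.

none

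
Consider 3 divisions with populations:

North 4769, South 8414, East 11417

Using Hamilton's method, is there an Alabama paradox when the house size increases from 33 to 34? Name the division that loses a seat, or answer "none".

At 33 seats: North 7, South 11, East 15.
At 34 seats: North 6, South 12, East 16.
North drops from 7 to 6.

North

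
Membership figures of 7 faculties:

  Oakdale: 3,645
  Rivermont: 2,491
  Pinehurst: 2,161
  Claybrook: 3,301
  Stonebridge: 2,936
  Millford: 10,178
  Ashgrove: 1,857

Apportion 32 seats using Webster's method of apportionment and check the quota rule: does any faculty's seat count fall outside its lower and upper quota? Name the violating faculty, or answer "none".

none

Standard quotas: Oakdale 4.390, Rivermont 3.000, Pinehurst 2.603, Claybrook 3.976, Stonebridge 3.536, Millford 12.258, Ashgrove 2.237.
Webster allocation: Oakdale 4, Rivermont 3, Pinehurst 3, Claybrook 4, Stonebridge 4, Millford 12, Ashgrove 2.
Every allocation lies between the lower and upper quota.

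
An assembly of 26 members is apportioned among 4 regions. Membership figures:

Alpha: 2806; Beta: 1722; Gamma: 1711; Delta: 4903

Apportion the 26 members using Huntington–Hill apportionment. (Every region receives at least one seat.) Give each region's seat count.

With divisor 430: modified quotas Alpha 6.526, Beta 4.005, Gamma 3.979, Delta 11.402.
Geometric-mean thresholds: Alpha √(6·7)=6.481, Beta √(4·5)=4.472, Gamma √(3·4)=3.464, Delta √(11·12)=11.489.
Each quota rounded against its threshold gives Alpha 7, Beta 4, Gamma 4, Delta 11 (total 26).

Alpha: 7; Beta: 4; Gamma: 4; Delta: 11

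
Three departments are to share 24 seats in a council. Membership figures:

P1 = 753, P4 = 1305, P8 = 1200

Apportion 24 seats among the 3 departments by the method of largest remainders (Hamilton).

The standard divisor is 3258/24 ≈ 135.75.
Standard quotas: P1 5.547, P4 9.613, P8 8.840.
Lower quotas: P1 5, P4 9, P8 8 (sum 22, leaving 2 seats).
Remainders in descending order: P8 0.840, P4 0.613, P1 0.547.
Largest remainders: P8, P4 receive the extra seats.

P1 5, P4 10, P8 9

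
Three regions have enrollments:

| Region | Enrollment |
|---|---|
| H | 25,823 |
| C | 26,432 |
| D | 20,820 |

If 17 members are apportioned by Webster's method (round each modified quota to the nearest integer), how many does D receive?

Standard divisor 73075/17 ≈ 4298.529; standard quotas: H 6.007, C 6.149, D 4.844.
Rounding to the nearest integer gives H 6, C 6, D 5 — total 17, matching the house size, so no adjustment is needed.
D receives 5.

5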